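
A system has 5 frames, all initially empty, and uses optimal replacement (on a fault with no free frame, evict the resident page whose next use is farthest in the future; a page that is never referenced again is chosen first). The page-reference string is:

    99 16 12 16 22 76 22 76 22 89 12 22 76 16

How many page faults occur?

6

99: miss, frames (99)
16: miss, frames (99 16)
12: miss, frames (99 16 12)
16: hit
22: miss, frames (99 16 12 22)
76: miss, frames (99 16 12 22 76)
22: hit
76: hit
22: hit
89: miss, evict 99, frames (16 12 22 76 89)
12: hit
22: hit
76: hit
16: hit
Page faults: 6.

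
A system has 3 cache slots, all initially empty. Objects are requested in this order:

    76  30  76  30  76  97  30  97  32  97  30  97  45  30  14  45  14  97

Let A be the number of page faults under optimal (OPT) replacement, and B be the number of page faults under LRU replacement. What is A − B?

Under OPT: F F . . . F . . F . . . F . F . . . → 6 faults.
Under LRU: F F . . . F . . F . . . F . F . . F → 7 faults.
A − B = 6 − 7 = -1.

-1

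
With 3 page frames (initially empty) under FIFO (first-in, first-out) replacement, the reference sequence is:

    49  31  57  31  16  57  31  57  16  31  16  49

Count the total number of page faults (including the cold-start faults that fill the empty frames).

49: fault, frames {49}
31: fault, frames {49,31}
57: fault, frames {49,31,57}
31: hit
16: fault, evict 49, frames {31,57,16}
57: hit
31: hit
57: hit
16: hit
31: hit
16: hit
49: fault, evict 31, frames {57,16,49}
Page faults: 5.

5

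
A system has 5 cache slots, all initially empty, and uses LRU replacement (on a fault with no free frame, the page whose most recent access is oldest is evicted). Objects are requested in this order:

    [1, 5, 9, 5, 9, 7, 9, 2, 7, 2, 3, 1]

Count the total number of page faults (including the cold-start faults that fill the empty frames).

1 -> fault, frames [1]
5 -> fault, frames [1, 5]
9 -> fault, frames [1, 5, 9]
5 -> hit
9 -> hit
7 -> fault, frames [1, 5, 9, 7]
9 -> hit
2 -> fault, frames [1, 5, 7, 9, 2]
7 -> hit
2 -> hit
3 -> fault, evict 1, frames [5, 9, 7, 2, 3]
1 -> fault, evict 5, frames [9, 7, 2, 3, 1]
Page faults: 7.

7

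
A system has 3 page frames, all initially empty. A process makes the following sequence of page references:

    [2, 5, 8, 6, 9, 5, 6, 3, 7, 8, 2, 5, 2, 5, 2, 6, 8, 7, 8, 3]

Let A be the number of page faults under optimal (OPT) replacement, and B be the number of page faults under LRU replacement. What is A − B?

-3

Under OPT: F F F F F . . F F F F . . . . . F F . F → 12 faults.
Under LRU: F F F F F F . F F F F F . . . F F F . F → 15 faults.
A − B = 12 − 15 = -3.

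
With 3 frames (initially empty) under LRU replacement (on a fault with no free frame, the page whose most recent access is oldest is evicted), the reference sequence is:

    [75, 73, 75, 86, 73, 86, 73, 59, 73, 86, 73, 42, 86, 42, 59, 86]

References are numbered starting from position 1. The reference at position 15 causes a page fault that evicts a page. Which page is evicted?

pos 1: 75 -> miss, frames [75]
pos 2: 73 -> miss, frames [75, 73]
pos 3: 75 -> hit
pos 4: 86 -> miss, frames [73, 75, 86]
pos 5: 73 -> hit
pos 6: 86 -> hit
pos 7: 73 -> hit
pos 8: 59 -> miss, evict 75, frames [86, 73, 59]
pos 9: 73 -> hit
pos 10: 86 -> hit
pos 11: 73 -> hit
pos 12: 42 -> miss, evict 59, frames [86, 73, 42]
pos 13: 86 -> hit
pos 14: 42 -> hit
pos 15: 59 -> miss, evict 73, frames [86, 42, 59]
At position 15, page 73 is evicted.

73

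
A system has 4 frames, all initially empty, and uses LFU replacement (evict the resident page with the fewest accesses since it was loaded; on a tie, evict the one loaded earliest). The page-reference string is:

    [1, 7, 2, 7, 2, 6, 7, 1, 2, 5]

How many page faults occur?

1 -> fault, frames {1}
7 -> fault, frames {1,7}
2 -> fault, frames {1,7,2}
7 -> hit
2 -> hit
6 -> fault, frames {1,7,2,6}
7 -> hit
1 -> hit
2 -> hit
5 -> fault, evict 6, frames {1,7,2,5}
Page faults: 5.

5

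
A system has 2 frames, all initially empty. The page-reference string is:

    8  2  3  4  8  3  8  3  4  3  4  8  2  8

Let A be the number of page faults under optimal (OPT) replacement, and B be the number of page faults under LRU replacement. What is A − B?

Under OPT: F F F F . F . . F . . F F . → 8 faults.
Under LRU: F F F F F F . . F . . F F . → 9 faults.
A − B = 8 − 9 = -1.

-1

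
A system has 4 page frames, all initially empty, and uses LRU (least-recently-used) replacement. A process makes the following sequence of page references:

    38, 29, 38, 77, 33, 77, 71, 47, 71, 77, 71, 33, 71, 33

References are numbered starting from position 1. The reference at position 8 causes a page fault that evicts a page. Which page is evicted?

pos 1: 38 → fault, frames (38)
pos 2: 29 → fault, frames (38 29)
pos 3: 38 → hit
pos 4: 77 → fault, frames (29 38 77)
pos 5: 33 → fault, frames (29 38 77 33)
pos 6: 77 → hit
pos 7: 71 → fault, evict 29, frames (38 33 77 71)
pos 8: 47 → fault, evict 38, frames (33 77 71 47)
At position 8, page 38 is evicted.

38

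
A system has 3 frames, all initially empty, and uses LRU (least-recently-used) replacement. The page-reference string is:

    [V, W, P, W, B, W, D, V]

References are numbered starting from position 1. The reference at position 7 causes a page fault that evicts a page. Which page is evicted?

P

pos 1: V: miss, frames [V]
pos 2: W: miss, frames [V, W]
pos 3: P: miss, frames [V, W, P]
pos 4: W: hit
pos 5: B: miss, evict V, frames [P, W, B]
pos 6: W: hit
pos 7: D: miss, evict P, frames [B, W, D]
At position 7, page P is evicted.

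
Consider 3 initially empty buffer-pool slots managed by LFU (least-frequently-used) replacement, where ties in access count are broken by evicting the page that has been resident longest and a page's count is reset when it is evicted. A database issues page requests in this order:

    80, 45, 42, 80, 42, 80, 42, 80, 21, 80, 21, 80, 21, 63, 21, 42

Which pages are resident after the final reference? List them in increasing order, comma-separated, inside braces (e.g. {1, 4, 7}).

80 → fault, frames (80)
45 → fault, frames (80 45)
42 → fault, frames (80 45 42)
80 → hit
42 → hit
80 → hit
42 → hit
80 → hit
21 → fault, evict 45, frames (80 42 21)
80 → hit
21 → hit
80 → hit
21 → hit
63 → fault, evict 42, frames (80 21 63)
21 → hit
42 → fault, evict 63, frames (80 21 42)

{21, 42, 80}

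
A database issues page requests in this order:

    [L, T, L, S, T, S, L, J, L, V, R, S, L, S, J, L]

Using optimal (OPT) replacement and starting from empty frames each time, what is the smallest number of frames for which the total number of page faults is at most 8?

3

f=1: 16 faults
f=2: 9 faults
f=3: 7 faults
f=4: 6 faults
f=5: 6 faults
f=6: 6 faults
Smallest f with faults ≤ 8 is 3.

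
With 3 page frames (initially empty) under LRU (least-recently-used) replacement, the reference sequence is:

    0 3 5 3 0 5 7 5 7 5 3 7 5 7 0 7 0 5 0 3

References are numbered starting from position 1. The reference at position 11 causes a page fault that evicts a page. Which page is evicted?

0

pos 1: 0 -> miss, frames {0}
pos 2: 3 -> miss, frames {0,3}
pos 3: 5 -> miss, frames {0,3,5}
pos 4: 3 -> hit
pos 5: 0 -> hit
pos 6: 5 -> hit
pos 7: 7 -> miss, evict 3, frames {0,5,7}
pos 8: 5 -> hit
pos 9: 7 -> hit
pos 10: 5 -> hit
pos 11: 3 -> miss, evict 0, frames {7,5,3}
At position 11, page 0 is evicted.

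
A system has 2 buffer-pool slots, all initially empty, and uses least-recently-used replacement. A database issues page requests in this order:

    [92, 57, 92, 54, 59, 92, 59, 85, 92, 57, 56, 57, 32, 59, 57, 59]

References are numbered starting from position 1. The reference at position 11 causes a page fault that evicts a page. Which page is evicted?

92

pos 1: 92: miss, frames [92]
pos 2: 57: miss, frames [92, 57]
pos 3: 92: hit
pos 4: 54: miss, evict 57, frames [92, 54]
pos 5: 59: miss, evict 92, frames [54, 59]
pos 6: 92: miss, evict 54, frames [59, 92]
pos 7: 59: hit
pos 8: 85: miss, evict 92, frames [59, 85]
pos 9: 92: miss, evict 59, frames [85, 92]
pos 10: 57: miss, evict 85, frames [92, 57]
pos 11: 56: miss, evict 92, frames [57, 56]
At position 11, page 92 is evicted.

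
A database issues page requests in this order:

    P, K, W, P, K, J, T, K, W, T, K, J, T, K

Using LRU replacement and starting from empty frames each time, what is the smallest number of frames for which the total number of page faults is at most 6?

f=1: 14 faults
f=2: 14 faults
f=3: 7 faults
f=4: 6 faults
f=5: 5 faults
Smallest f with faults ≤ 6 is 4.

4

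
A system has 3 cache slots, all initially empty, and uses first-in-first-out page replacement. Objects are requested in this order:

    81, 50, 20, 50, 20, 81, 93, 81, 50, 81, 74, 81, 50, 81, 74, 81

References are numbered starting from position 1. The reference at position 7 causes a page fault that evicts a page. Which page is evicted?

81

pos 1: 81: miss, frames (81)
pos 2: 50: miss, frames (81 50)
pos 3: 20: miss, frames (81 50 20)
pos 4: 50: hit
pos 5: 20: hit
pos 6: 81: hit
pos 7: 93: miss, evict 81, frames (50 20 93)
At position 7, page 81 is evicted.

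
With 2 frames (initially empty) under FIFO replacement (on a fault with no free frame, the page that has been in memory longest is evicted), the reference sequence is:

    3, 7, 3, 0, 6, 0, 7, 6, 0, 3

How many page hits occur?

3: miss, frames {3}
7: miss, frames {3,7}
3: hit
0: miss, evict 3, frames {7,0}
6: miss, evict 7, frames {0,6}
0: hit
7: miss, evict 0, frames {6,7}
6: hit
0: miss, evict 6, frames {7,0}
3: miss, evict 7, frames {0,3}
Hits: 3.

3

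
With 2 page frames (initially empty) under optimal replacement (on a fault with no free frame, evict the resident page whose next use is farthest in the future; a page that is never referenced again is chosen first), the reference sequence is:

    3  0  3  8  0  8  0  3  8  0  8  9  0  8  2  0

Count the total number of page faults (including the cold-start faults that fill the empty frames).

3 -> fault, frames (3)
0 -> fault, frames (3 0)
3 -> hit
8 -> fault, evict 3, frames (0 8)
0 -> hit
8 -> hit
0 -> hit
3 -> fault, evict 0, frames (8 3)
8 -> hit
0 -> fault, evict 3, frames (8 0)
8 -> hit
9 -> fault, evict 8, frames (0 9)
0 -> hit
8 -> fault, evict 9, frames (0 8)
2 -> fault, evict 8, frames (0 2)
0 -> hit
Page faults: 8.

8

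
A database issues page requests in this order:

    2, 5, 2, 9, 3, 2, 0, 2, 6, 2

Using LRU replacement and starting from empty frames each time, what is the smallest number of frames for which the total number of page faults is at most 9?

2

f=1: 10 faults
f=2: 7 faults
f=3: 6 faults
f=4: 6 faults
f=5: 6 faults
f=6: 6 faults
Smallest f with faults ≤ 9 is 2.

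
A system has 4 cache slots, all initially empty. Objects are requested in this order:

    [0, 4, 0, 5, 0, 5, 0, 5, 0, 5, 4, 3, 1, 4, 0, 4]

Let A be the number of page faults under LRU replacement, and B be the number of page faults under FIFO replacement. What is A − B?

-1

Under LRU: F F . F . . . . . . . F F . F . → 6 faults.
Under FIFO: F F . F . . . . . . . F F . F F → 7 faults.
A − B = 6 − 7 = -1.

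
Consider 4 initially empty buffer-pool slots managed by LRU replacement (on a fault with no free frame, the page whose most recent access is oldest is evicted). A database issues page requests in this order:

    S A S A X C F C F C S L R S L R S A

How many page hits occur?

S → miss, frames [S]
A → miss, frames [S, A]
S → hit
A → hit
X → miss, frames [S, A, X]
C → miss, frames [S, A, X, C]
F → miss, evict S, frames [A, X, C, F]
C → hit
F → hit
C → hit
S → miss, evict A, frames [X, F, C, S]
L → miss, evict X, frames [F, C, S, L]
R → miss, evict F, frames [C, S, L, R]
S → hit
L → hit
R → hit
S → hit
A → miss, evict C, frames [L, R, S, A]
Hits: 9.

9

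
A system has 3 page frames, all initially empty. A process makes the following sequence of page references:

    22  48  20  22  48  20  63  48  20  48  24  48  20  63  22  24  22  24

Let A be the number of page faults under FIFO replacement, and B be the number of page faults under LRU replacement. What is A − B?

2

Under FIFO: F F F . . . F . . . F F F F F F . . → 10 faults.
Under LRU: F F F . . . F . . . F . . F F F . . → 8 faults.
A − B = 10 − 8 = 2.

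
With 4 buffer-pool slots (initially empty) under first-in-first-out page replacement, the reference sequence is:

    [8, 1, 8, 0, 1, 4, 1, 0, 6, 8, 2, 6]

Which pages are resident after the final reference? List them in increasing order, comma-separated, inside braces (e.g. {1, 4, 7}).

{2, 4, 6, 8}

8 -> miss, frames {8}
1 -> miss, frames {8,1}
8 -> hit
0 -> miss, frames {8,1,0}
1 -> hit
4 -> miss, frames {8,1,0,4}
1 -> hit
0 -> hit
6 -> miss, evict 8, frames {1,0,4,6}
8 -> miss, evict 1, frames {0,4,6,8}
2 -> miss, evict 0, frames {4,6,8,2}
6 -> hit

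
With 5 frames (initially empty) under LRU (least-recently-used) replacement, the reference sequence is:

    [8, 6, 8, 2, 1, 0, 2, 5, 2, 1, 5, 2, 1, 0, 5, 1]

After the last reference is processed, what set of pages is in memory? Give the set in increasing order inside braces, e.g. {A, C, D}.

8 -> miss, frames [8]
6 -> miss, frames [8, 6]
8 -> hit
2 -> miss, frames [6, 8, 2]
1 -> miss, frames [6, 8, 2, 1]
0 -> miss, frames [6, 8, 2, 1, 0]
2 -> hit
5 -> miss, evict 6, frames [8, 1, 0, 2, 5]
2 -> hit
1 -> hit
5 -> hit
2 -> hit
1 -> hit
0 -> hit
5 -> hit
1 -> hit

{0, 1, 2, 5, 8}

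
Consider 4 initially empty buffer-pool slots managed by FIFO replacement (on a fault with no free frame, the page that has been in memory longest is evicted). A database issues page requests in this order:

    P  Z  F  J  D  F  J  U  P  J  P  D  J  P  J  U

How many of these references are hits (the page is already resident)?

9

P: fault, frames {P}
Z: fault, frames {P,Z}
F: fault, frames {P,Z,F}
J: fault, frames {P,Z,F,J}
D: fault, evict P, frames {Z,F,J,D}
F: hit
J: hit
U: fault, evict Z, frames {F,J,D,U}
P: fault, evict F, frames {J,D,U,P}
J: hit
P: hit
D: hit
J: hit
P: hit
J: hit
U: hit
Hits: 9.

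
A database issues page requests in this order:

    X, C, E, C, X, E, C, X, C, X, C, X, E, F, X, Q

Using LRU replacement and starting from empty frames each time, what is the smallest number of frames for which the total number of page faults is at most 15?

2

f=1: 16 faults
f=2: 11 faults
f=3: 5 faults
f=4: 5 faults
f=5: 5 faults
Smallest f with faults ≤ 15 is 2.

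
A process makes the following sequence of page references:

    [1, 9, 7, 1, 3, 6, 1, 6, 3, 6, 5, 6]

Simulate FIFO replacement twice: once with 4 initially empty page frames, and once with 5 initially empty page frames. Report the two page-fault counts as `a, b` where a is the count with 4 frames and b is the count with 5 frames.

7, 6

4 frames: F F F . F F F . . . F . → 7 faults.
5 frames: F F F . F F . . . . F . → 6 faults.
6 < 7: adding a frame reduced faults, as is typical.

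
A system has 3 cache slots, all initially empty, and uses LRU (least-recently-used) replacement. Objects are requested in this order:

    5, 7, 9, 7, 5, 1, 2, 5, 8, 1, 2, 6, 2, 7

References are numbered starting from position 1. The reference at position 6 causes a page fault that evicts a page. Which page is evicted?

pos 1: 5 -> miss, frames (5)
pos 2: 7 -> miss, frames (5 7)
pos 3: 9 -> miss, frames (5 7 9)
pos 4: 7 -> hit
pos 5: 5 -> hit
pos 6: 1 -> miss, evict 9, frames (7 5 1)
At position 6, page 9 is evicted.

9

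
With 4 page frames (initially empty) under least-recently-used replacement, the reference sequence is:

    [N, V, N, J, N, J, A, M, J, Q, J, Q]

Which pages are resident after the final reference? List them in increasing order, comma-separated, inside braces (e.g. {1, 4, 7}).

N: miss, frames [N]
V: miss, frames [N, V]
N: hit
J: miss, frames [V, N, J]
N: hit
J: hit
A: miss, frames [V, N, J, A]
M: miss, evict V, frames [N, J, A, M]
J: hit
Q: miss, evict N, frames [A, M, J, Q]
J: hit
Q: hit

{A, J, M, Q}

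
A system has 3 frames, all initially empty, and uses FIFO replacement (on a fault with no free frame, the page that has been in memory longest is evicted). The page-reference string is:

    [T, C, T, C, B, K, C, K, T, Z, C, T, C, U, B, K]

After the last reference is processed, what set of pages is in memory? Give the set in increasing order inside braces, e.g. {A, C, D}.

{B, K, U}

T -> fault, frames {T}
C -> fault, frames {T,C}
T -> hit
C -> hit
B -> fault, frames {T,C,B}
K -> fault, evict T, frames {C,B,K}
C -> hit
K -> hit
T -> fault, evict C, frames {B,K,T}
Z -> fault, evict B, frames {K,T,Z}
C -> fault, evict K, frames {T,Z,C}
T -> hit
C -> hit
U -> fault, evict T, frames {Z,C,U}
B -> fault, evict Z, frames {C,U,B}
K -> fault, evict C, frames {U,B,K}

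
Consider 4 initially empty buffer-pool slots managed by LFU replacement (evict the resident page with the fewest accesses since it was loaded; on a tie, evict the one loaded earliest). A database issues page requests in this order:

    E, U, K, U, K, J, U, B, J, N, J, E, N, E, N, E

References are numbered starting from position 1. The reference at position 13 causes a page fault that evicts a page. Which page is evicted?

E

pos 1: E: miss, frames (E)
pos 2: U: miss, frames (E U)
pos 3: K: miss, frames (E U K)
pos 4: U: hit
pos 5: K: hit
pos 6: J: miss, frames (E U K J)
pos 7: U: hit
pos 8: B: miss, evict E, frames (U K J B)
pos 9: J: hit
pos 10: N: miss, evict B, frames (U K J N)
pos 11: J: hit
pos 12: E: miss, evict N, frames (U K J E)
pos 13: N: miss, evict E, frames (U K J N)
At position 13, page E is evicted.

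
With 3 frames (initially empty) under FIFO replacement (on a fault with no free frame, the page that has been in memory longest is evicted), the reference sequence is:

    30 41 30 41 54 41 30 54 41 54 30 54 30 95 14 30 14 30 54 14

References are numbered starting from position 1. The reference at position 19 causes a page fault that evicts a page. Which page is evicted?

95

pos 1: 30: miss, frames {30}
pos 2: 41: miss, frames {30,41}
pos 3: 30: hit
pos 4: 41: hit
pos 5: 54: miss, frames {30,41,54}
pos 6: 41: hit
pos 7: 30: hit
pos 8: 54: hit
pos 9: 41: hit
pos 10: 54: hit
pos 11: 30: hit
pos 12: 54: hit
pos 13: 30: hit
pos 14: 95: miss, evict 30, frames {41,54,95}
pos 15: 14: miss, evict 41, frames {54,95,14}
pos 16: 30: miss, evict 54, frames {95,14,30}
pos 17: 14: hit
pos 18: 30: hit
pos 19: 54: miss, evict 95, frames {14,30,54}
At position 19, page 95 is evicted.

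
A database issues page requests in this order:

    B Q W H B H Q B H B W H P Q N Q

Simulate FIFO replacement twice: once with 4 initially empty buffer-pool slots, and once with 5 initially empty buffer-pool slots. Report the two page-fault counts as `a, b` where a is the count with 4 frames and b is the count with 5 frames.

7, 6

4 frames: F F F F . . . . . . . . F . F F → 7 faults.
5 frames: F F F F . . . . . . . . F . F . → 6 faults.
6 < 7: adding a frame reduced faults, as is typical.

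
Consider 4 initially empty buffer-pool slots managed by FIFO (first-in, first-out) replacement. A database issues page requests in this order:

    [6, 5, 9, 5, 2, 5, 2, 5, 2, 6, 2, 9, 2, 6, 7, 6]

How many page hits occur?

10

6 -> miss, frames (6)
5 -> miss, frames (6 5)
9 -> miss, frames (6 5 9)
5 -> hit
2 -> miss, frames (6 5 9 2)
5 -> hit
2 -> hit
5 -> hit
2 -> hit
6 -> hit
2 -> hit
9 -> hit
2 -> hit
6 -> hit
7 -> miss, evict 6, frames (5 9 2 7)
6 -> miss, evict 5, frames (9 2 7 6)
Hits: 10.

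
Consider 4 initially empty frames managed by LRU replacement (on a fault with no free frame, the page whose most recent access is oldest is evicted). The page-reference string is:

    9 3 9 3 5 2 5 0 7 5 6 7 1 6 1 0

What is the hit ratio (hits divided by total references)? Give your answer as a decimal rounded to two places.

9: miss, frames (9)
3: miss, frames (9 3)
9: hit
3: hit
5: miss, frames (9 3 5)
2: miss, frames (9 3 5 2)
5: hit
0: miss, evict 9, frames (3 2 5 0)
7: miss, evict 3, frames (2 5 0 7)
5: hit
6: miss, evict 2, frames (0 7 5 6)
7: hit
1: miss, evict 0, frames (5 6 7 1)
6: hit
1: hit
0: miss, evict 5, frames (7 6 1 0)
Hits: 7 of 16 references → 7/16 = 0.4375.

0.44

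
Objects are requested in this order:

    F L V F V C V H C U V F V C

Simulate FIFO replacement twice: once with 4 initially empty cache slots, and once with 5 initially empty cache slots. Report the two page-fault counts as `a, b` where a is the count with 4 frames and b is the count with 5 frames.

4 frames: F F F . . F . F . F . F F F → 9 faults.
5 frames: F F F . . F . F . F . F . . → 7 faults.
7 < 9: adding a frame reduced faults, as is typical.

9, 7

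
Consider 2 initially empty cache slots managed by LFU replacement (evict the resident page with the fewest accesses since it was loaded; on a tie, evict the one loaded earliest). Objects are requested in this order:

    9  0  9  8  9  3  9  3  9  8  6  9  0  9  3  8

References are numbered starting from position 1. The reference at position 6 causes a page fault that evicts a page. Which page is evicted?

8

pos 1: 9: miss, frames (9)
pos 2: 0: miss, frames (9 0)
pos 3: 9: hit
pos 4: 8: miss, evict 0, frames (9 8)
pos 5: 9: hit
pos 6: 3: miss, evict 8, frames (9 3)
At position 6, page 8 is evicted.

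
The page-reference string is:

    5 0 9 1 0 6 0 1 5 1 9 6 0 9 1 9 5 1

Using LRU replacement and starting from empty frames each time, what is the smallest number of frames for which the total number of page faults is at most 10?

f=1: 18 faults
f=2: 15 faults
f=3: 11 faults
f=4: 10 faults
f=5: 5 faults
Smallest f with faults ≤ 10 is 4.

4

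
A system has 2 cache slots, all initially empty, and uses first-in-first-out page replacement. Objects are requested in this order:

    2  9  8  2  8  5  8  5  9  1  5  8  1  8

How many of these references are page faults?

2: fault, frames {2}
9: fault, frames {2,9}
8: fault, evict 2, frames {9,8}
2: fault, evict 9, frames {8,2}
8: hit
5: fault, evict 8, frames {2,5}
8: fault, evict 2, frames {5,8}
5: hit
9: fault, evict 5, frames {8,9}
1: fault, evict 8, frames {9,1}
5: fault, evict 9, frames {1,5}
8: fault, evict 1, frames {5,8}
1: fault, evict 5, frames {8,1}
8: hit
Page faults: 11.

11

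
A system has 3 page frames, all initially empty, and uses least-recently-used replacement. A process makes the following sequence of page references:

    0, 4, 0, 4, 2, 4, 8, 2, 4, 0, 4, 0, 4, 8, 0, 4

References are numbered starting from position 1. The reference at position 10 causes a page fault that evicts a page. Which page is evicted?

8

pos 1: 0: miss, frames (0)
pos 2: 4: miss, frames (0 4)
pos 3: 0: hit
pos 4: 4: hit
pos 5: 2: miss, frames (0 4 2)
pos 6: 4: hit
pos 7: 8: miss, evict 0, frames (2 4 8)
pos 8: 2: hit
pos 9: 4: hit
pos 10: 0: miss, evict 8, frames (2 4 0)
At position 10, page 8 is evicted.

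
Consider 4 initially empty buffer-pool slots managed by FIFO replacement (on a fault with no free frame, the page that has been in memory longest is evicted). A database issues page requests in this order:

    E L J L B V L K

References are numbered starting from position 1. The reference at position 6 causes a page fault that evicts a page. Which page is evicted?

pos 1: E → miss, frames [E]
pos 2: L → miss, frames [E, L]
pos 3: J → miss, frames [E, L, J]
pos 4: L → hit
pos 5: B → miss, frames [E, L, J, B]
pos 6: V → miss, evict E, frames [L, J, B, V]
At position 6, page E is evicted.

E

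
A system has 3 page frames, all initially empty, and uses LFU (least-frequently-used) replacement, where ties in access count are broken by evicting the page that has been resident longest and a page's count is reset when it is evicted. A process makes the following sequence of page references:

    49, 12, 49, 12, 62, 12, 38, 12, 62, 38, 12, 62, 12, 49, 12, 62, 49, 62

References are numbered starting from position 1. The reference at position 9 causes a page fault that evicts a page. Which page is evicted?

pos 1: 49 → miss, frames {49}
pos 2: 12 → miss, frames {49,12}
pos 3: 49 → hit
pos 4: 12 → hit
pos 5: 62 → miss, frames {49,12,62}
pos 6: 12 → hit
pos 7: 38 → miss, evict 62, frames {49,12,38}
pos 8: 12 → hit
pos 9: 62 → miss, evict 38, frames {49,12,62}
At position 9, page 38 is evicted.

38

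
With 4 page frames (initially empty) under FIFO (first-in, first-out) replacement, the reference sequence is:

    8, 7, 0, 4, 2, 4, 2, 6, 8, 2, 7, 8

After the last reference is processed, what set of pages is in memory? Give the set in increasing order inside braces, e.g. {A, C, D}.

8: fault, frames {8}
7: fault, frames {8,7}
0: fault, frames {8,7,0}
4: fault, frames {8,7,0,4}
2: fault, evict 8, frames {7,0,4,2}
4: hit
2: hit
6: fault, evict 7, frames {0,4,2,6}
8: fault, evict 0, frames {4,2,6,8}
2: hit
7: fault, evict 4, frames {2,6,8,7}
8: hit

{2, 6, 7, 8}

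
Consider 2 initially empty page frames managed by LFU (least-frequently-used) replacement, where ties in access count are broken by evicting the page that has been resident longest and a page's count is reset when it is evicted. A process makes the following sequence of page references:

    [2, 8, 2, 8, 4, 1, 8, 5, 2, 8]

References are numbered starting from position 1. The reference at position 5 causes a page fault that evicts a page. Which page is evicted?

pos 1: 2: miss, frames (2)
pos 2: 8: miss, frames (2 8)
pos 3: 2: hit
pos 4: 8: hit
pos 5: 4: miss, evict 2, frames (8 4)
At position 5, page 2 is evicted.

2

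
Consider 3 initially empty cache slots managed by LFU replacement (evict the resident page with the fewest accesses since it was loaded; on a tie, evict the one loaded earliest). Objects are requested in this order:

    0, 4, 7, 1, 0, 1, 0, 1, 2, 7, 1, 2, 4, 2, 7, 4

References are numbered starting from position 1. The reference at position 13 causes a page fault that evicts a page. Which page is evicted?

2

pos 1: 0: fault, frames (0)
pos 2: 4: fault, frames (0 4)
pos 3: 7: fault, frames (0 4 7)
pos 4: 1: fault, evict 0, frames (4 7 1)
pos 5: 0: fault, evict 4, frames (7 1 0)
pos 6: 1: hit
pos 7: 0: hit
pos 8: 1: hit
pos 9: 2: fault, evict 7, frames (1 0 2)
pos 10: 7: fault, evict 2, frames (1 0 7)
pos 11: 1: hit
pos 12: 2: fault, evict 7, frames (1 0 2)
pos 13: 4: fault, evict 2, frames (1 0 4)
At position 13, page 2 is evicted.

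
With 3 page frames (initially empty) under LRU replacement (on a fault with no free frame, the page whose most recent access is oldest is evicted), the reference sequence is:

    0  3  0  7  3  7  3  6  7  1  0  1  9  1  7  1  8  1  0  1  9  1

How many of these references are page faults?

11

0 -> miss, frames (0)
3 -> miss, frames (0 3)
0 -> hit
7 -> miss, frames (3 0 7)
3 -> hit
7 -> hit
3 -> hit
6 -> miss, evict 0, frames (7 3 6)
7 -> hit
1 -> miss, evict 3, frames (6 7 1)
0 -> miss, evict 6, frames (7 1 0)
1 -> hit
9 -> miss, evict 7, frames (0 1 9)
1 -> hit
7 -> miss, evict 0, frames (9 1 7)
1 -> hit
8 -> miss, evict 9, frames (7 1 8)
1 -> hit
0 -> miss, evict 7, frames (8 1 0)
1 -> hit
9 -> miss, evict 8, frames (0 1 9)
1 -> hit
Page faults: 11.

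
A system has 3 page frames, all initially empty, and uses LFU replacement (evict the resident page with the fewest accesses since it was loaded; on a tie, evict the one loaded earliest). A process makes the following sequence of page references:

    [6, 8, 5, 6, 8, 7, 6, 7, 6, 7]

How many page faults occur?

4

6: miss, frames (6)
8: miss, frames (6 8)
5: miss, frames (6 8 5)
6: hit
8: hit
7: miss, evict 5, frames (6 8 7)
6: hit
7: hit
6: hit
7: hit
Page faults: 4.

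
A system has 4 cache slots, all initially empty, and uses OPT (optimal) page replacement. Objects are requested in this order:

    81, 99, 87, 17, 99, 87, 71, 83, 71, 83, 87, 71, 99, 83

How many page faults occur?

6

81 → fault, frames {81}
99 → fault, frames {81,99}
87 → fault, frames {81,99,87}
17 → fault, frames {81,99,87,17}
99 → hit
87 → hit
71 → fault, evict 17, frames {81,99,87,71}
83 → fault, evict 81, frames {99,87,71,83}
71 → hit
83 → hit
87 → hit
71 → hit
99 → hit
83 → hit
Page faults: 6.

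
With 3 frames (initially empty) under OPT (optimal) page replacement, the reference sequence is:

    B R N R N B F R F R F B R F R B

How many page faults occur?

4

B -> miss, frames [B]
R -> miss, frames [B, R]
N -> miss, frames [B, R, N]
R -> hit
N -> hit
B -> hit
F -> miss, evict N, frames [B, R, F]
R -> hit
F -> hit
R -> hit
F -> hit
B -> hit
R -> hit
F -> hit
R -> hit
B -> hit
Page faults: 4.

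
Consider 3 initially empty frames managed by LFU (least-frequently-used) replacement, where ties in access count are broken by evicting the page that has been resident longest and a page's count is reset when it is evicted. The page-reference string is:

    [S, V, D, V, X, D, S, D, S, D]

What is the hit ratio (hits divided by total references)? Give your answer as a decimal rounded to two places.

S: fault, frames (S)
V: fault, frames (S V)
D: fault, frames (S V D)
V: hit
X: fault, evict S, frames (V D X)
D: hit
S: fault, evict X, frames (V D S)
D: hit
S: hit
D: hit
Hits: 5 of 10 references → 5/10 = 0.5000.

0.50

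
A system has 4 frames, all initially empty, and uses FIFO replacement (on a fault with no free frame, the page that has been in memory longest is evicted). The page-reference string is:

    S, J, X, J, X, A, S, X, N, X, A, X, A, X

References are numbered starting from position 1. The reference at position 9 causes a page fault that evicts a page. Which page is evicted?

S

pos 1: S -> fault, frames {S}
pos 2: J -> fault, frames {S,J}
pos 3: X -> fault, frames {S,J,X}
pos 4: J -> hit
pos 5: X -> hit
pos 6: A -> fault, frames {S,J,X,A}
pos 7: S -> hit
pos 8: X -> hit
pos 9: N -> fault, evict S, frames {J,X,A,N}
At position 9, page S is evicted.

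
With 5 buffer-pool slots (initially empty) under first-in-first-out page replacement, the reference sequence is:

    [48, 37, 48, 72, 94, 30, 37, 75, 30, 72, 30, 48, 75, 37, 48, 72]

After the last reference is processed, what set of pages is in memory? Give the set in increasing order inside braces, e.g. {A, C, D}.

48 -> miss, frames (48)
37 -> miss, frames (48 37)
48 -> hit
72 -> miss, frames (48 37 72)
94 -> miss, frames (48 37 72 94)
30 -> miss, frames (48 37 72 94 30)
37 -> hit
75 -> miss, evict 48, frames (37 72 94 30 75)
30 -> hit
72 -> hit
30 -> hit
48 -> miss, evict 37, frames (72 94 30 75 48)
75 -> hit
37 -> miss, evict 72, frames (94 30 75 48 37)
48 -> hit
72 -> miss, evict 94, frames (30 75 48 37 72)

{30, 37, 48, 72, 75}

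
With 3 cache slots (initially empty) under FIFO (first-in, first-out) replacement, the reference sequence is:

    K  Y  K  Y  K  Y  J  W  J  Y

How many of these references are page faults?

K → fault, frames (K)
Y → fault, frames (K Y)
K → hit
Y → hit
K → hit
Y → hit
J → fault, frames (K Y J)
W → fault, evict K, frames (Y J W)
J → hit
Y → hit
Page faults: 4.

4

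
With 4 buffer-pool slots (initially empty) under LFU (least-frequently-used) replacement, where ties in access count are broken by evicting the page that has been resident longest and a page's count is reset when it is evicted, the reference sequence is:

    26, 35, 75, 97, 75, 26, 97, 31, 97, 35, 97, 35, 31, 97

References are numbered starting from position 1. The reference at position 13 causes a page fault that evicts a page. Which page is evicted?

26

pos 1: 26 → miss, frames (26)
pos 2: 35 → miss, frames (26 35)
pos 3: 75 → miss, frames (26 35 75)
pos 4: 97 → miss, frames (26 35 75 97)
pos 5: 75 → hit
pos 6: 26 → hit
pos 7: 97 → hit
pos 8: 31 → miss, evict 35, frames (26 75 97 31)
pos 9: 97 → hit
pos 10: 35 → miss, evict 31, frames (26 75 97 35)
pos 11: 97 → hit
pos 12: 35 → hit
pos 13: 31 → miss, evict 26, frames (75 97 35 31)
At position 13, page 26 is evicted.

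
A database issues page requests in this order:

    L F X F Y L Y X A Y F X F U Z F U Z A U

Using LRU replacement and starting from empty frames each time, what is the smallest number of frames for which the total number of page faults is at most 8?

f=1: 20 faults
f=2: 17 faults
f=3: 12 faults
f=4: 9 faults
f=5: 8 faults
f=6: 7 faults
f=7: 7 faults
Smallest f with faults ≤ 8 is 5.

5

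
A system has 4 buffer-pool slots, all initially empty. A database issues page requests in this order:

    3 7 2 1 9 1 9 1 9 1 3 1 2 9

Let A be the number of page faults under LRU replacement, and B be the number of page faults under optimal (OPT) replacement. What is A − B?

1

Under LRU: F F F F F . . . . . F . . . → 6 faults.
Under OPT: F F F F F . . . . . . . . . → 5 faults.
A − B = 6 − 5 = 1.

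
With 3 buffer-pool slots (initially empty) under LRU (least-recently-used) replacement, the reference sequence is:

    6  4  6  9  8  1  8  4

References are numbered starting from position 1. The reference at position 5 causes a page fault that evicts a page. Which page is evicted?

4

pos 1: 6: fault, frames [6]
pos 2: 4: fault, frames [6, 4]
pos 3: 6: hit
pos 4: 9: fault, frames [4, 6, 9]
pos 5: 8: fault, evict 4, frames [6, 9, 8]
At position 5, page 4 is evicted.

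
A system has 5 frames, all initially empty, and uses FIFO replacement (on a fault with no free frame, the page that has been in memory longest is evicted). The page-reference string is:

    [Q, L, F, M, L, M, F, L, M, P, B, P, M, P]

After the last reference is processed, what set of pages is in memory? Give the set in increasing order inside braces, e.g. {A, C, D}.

Q → fault, frames (Q)
L → fault, frames (Q L)
F → fault, frames (Q L F)
M → fault, frames (Q L F M)
L → hit
M → hit
F → hit
L → hit
M → hit
P → fault, frames (Q L F M P)
B → fault, evict Q, frames (L F M P B)
P → hit
M → hit
P → hit

{B, F, L, M, P}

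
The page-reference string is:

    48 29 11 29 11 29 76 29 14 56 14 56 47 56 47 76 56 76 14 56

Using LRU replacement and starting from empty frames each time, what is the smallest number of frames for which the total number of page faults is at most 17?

f=1: 20 faults
f=2: 11 faults
f=3: 9 faults
f=4: 8 faults
f=5: 7 faults
f=6: 7 faults
f=7: 7 faults
Smallest f with faults ≤ 17 is 2.

2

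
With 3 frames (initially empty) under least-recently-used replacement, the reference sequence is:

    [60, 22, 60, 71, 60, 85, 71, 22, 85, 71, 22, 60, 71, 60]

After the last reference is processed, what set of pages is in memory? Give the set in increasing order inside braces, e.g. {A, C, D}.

{22, 60, 71}

60 → miss, frames {60}
22 → miss, frames {60,22}
60 → hit
71 → miss, frames {22,60,71}
60 → hit
85 → miss, evict 22, frames {71,60,85}
71 → hit
22 → miss, evict 60, frames {85,71,22}
85 → hit
71 → hit
22 → hit
60 → miss, evict 85, frames {71,22,60}
71 → hit
60 → hit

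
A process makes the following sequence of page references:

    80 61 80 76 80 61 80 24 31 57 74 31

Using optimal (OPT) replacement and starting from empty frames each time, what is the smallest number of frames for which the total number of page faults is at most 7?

f=1: 12 faults
f=2: 8 faults
f=3: 7 faults
f=4: 7 faults
f=5: 7 faults
f=6: 7 faults
f=7: 7 faults
Smallest f with faults ≤ 7 is 3.

3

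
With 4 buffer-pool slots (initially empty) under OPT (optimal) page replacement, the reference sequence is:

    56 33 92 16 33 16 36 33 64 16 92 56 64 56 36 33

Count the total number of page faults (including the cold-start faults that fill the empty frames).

8

56 -> fault, frames {56}
33 -> fault, frames {56,33}
92 -> fault, frames {56,33,92}
16 -> fault, frames {56,33,92,16}
33 -> hit
16 -> hit
36 -> fault, evict 56, frames {33,92,16,36}
33 -> hit
64 -> fault, evict 33, frames {92,16,36,64}
16 -> hit
92 -> hit
56 -> fault, evict 16, frames {92,36,64,56}
64 -> hit
56 -> hit
36 -> hit
33 -> fault, evict 56, frames {92,36,64,33}
Page faults: 8.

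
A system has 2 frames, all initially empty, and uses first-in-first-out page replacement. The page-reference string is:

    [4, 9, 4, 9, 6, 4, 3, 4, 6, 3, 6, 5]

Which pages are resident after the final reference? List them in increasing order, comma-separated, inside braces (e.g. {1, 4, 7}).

4 -> miss, frames {4}
9 -> miss, frames {4,9}
4 -> hit
9 -> hit
6 -> miss, evict 4, frames {9,6}
4 -> miss, evict 9, frames {6,4}
3 -> miss, evict 6, frames {4,3}
4 -> hit
6 -> miss, evict 4, frames {3,6}
3 -> hit
6 -> hit
5 -> miss, evict 3, frames {6,5}

{5, 6}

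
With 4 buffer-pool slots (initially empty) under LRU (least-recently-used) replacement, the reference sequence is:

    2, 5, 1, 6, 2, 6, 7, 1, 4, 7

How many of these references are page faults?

2: fault, frames {2}
5: fault, frames {2,5}
1: fault, frames {2,5,1}
6: fault, frames {2,5,1,6}
2: hit
6: hit
7: fault, evict 5, frames {1,2,6,7}
1: hit
4: fault, evict 2, frames {6,7,1,4}
7: hit
Page faults: 6.

6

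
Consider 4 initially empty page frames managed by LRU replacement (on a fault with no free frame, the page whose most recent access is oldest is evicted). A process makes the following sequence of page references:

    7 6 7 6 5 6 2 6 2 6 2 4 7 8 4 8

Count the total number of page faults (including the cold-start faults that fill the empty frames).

7

7: miss, frames {7}
6: miss, frames {7,6}
7: hit
6: hit
5: miss, frames {7,6,5}
6: hit
2: miss, frames {7,5,6,2}
6: hit
2: hit
6: hit
2: hit
4: miss, evict 7, frames {5,6,2,4}
7: miss, evict 5, frames {6,2,4,7}
8: miss, evict 6, frames {2,4,7,8}
4: hit
8: hit
Page faults: 7.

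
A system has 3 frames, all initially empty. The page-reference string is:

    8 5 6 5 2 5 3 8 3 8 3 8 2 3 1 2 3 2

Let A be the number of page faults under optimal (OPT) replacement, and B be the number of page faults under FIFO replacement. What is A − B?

Under OPT: F F F . F . F . . . . . . . F . . . → 6 faults.
Under FIFO: F F F . F . F F . . . . . . F F F . → 9 faults.
A − B = 6 − 9 = -3.

-3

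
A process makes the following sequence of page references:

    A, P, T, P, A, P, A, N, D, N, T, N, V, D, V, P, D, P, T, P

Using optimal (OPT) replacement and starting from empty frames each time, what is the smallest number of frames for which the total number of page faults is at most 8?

3

f=1: 20 faults
f=2: 11 faults
f=3: 7 faults
f=4: 6 faults
f=5: 6 faults
f=6: 6 faults
Smallest f with faults ≤ 8 is 3.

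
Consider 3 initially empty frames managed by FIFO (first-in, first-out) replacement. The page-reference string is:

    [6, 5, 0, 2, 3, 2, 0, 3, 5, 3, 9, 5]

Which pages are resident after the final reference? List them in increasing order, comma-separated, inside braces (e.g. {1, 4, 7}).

6 -> miss, frames {6}
5 -> miss, frames {6,5}
0 -> miss, frames {6,5,0}
2 -> miss, evict 6, frames {5,0,2}
3 -> miss, evict 5, frames {0,2,3}
2 -> hit
0 -> hit
3 -> hit
5 -> miss, evict 0, frames {2,3,5}
3 -> hit
9 -> miss, evict 2, frames {3,5,9}
5 -> hit

{3, 5, 9}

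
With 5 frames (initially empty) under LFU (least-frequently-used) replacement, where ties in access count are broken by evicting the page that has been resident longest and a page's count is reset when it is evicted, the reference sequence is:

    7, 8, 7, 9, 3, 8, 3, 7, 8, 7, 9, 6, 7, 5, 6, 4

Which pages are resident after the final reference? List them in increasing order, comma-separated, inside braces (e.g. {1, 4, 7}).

{3, 4, 7, 8, 9}

7: miss, frames [7]
8: miss, frames [7, 8]
7: hit
9: miss, frames [7, 8, 9]
3: miss, frames [7, 8, 9, 3]
8: hit
3: hit
7: hit
8: hit
7: hit
9: hit
6: miss, frames [7, 8, 9, 3, 6]
7: hit
5: miss, evict 6, frames [7, 8, 9, 3, 5]
6: miss, evict 5, frames [7, 8, 9, 3, 6]
4: miss, evict 6, frames [7, 8, 9, 3, 4]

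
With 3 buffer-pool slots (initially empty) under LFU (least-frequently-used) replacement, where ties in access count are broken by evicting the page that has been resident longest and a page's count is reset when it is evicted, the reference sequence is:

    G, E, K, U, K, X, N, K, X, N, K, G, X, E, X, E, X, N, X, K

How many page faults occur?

G: fault, frames (G)
E: fault, frames (G E)
K: fault, frames (G E K)
U: fault, evict G, frames (E K U)
K: hit
X: fault, evict E, frames (K U X)
N: fault, evict U, frames (K X N)
K: hit
X: hit
N: hit
K: hit
G: fault, evict X, frames (K N G)
X: fault, evict G, frames (K N X)
E: fault, evict X, frames (K N E)
X: fault, evict E, frames (K N X)
E: fault, evict X, frames (K N E)
X: fault, evict E, frames (K N X)
N: hit
X: hit
K: hit
Page faults: 12.

12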